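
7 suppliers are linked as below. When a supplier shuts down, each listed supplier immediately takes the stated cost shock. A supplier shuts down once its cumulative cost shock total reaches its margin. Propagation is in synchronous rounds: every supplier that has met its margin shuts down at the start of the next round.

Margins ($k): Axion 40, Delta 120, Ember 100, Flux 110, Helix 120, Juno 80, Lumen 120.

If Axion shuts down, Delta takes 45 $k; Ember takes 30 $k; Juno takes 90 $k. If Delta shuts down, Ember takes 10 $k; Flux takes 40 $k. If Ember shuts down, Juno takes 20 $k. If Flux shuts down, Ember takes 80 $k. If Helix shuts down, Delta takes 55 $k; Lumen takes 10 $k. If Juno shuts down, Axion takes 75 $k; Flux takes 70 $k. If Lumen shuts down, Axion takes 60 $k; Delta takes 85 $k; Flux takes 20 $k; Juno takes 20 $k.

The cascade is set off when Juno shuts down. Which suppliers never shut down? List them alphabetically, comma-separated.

Round 1 — Juno shuts down (initial).
  Axion: +75 → 75 ≥ 40
  Flux: +70 → 70 < 110
Round 2 — Axion shuts down.
  Delta: +45 → 45 < 120
  Ember: +30 → 30 < 100
No further shutdowns.

Delta, Ember, Flux, Helix, Lumen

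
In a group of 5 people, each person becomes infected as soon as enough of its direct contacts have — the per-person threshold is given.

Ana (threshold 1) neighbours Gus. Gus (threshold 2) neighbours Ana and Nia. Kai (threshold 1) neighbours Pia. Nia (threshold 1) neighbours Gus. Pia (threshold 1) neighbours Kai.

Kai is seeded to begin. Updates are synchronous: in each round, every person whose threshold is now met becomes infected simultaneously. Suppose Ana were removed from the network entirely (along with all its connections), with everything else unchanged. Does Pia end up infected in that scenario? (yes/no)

With Ana removed:
Round 1 — Kai becomes infected (initial).
Round 2 — checking thresholds:
  Pia: 1 of 1 neighbours ≥ 1, becomes infected.
Round 3 — no new infections; cascade stops.

yes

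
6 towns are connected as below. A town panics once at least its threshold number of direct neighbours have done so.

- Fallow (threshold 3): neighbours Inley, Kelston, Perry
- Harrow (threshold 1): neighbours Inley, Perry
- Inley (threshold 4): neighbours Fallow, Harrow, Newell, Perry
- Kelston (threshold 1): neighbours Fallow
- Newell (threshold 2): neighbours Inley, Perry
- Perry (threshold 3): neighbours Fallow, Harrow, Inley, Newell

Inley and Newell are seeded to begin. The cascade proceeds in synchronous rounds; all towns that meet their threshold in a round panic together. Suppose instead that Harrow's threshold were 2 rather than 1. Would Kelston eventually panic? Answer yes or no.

With Harrow's threshold at 2:
Round 1 — Inley, Newell panic (initial).
Round 2 — no new panics; cascade stops.

no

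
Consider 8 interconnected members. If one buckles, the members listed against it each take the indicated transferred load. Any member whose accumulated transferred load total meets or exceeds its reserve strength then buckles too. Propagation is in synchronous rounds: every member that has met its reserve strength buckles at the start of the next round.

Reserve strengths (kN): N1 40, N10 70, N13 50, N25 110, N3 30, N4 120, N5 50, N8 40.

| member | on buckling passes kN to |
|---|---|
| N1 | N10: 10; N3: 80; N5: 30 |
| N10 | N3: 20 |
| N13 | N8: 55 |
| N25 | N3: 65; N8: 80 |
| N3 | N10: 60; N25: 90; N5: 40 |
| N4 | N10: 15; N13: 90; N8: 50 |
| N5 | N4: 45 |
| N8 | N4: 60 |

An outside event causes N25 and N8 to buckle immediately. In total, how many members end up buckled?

Round 1 — N25, N8 buckle (initial).
  N3: +65 → 65 ≥ 30
  N4: +60 → 60 < 120
Round 2 — N3 buckles.
  N10: +60 → 60 < 70
  N5: +40 → 40 < 50
No further bucklings.

3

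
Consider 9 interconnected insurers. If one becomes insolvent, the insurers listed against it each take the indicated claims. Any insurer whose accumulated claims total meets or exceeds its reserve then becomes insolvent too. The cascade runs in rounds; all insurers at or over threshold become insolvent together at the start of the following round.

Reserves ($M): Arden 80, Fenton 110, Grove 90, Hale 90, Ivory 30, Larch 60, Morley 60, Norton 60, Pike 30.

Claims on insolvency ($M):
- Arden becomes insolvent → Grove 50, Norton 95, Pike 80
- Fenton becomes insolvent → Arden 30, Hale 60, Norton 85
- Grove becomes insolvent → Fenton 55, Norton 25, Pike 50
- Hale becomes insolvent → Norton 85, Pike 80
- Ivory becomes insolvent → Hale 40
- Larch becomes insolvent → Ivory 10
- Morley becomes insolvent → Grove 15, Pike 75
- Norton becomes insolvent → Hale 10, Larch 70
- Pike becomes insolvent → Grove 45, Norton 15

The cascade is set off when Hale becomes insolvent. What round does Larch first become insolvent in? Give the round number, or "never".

Round 1 — Hale becomes insolvent (initial).
  Norton: +85 → 85 ≥ 60
  Pike: +80 → 80 ≥ 30
Round 2 — Norton, Pike become insolvent.
  Grove: +45 → 45 < 90
  Larch: +70 → 70 ≥ 60
Round 3 — Larch becomes insolvent.
  Ivory: +10 → 10 < 30
No further insolvencies.

3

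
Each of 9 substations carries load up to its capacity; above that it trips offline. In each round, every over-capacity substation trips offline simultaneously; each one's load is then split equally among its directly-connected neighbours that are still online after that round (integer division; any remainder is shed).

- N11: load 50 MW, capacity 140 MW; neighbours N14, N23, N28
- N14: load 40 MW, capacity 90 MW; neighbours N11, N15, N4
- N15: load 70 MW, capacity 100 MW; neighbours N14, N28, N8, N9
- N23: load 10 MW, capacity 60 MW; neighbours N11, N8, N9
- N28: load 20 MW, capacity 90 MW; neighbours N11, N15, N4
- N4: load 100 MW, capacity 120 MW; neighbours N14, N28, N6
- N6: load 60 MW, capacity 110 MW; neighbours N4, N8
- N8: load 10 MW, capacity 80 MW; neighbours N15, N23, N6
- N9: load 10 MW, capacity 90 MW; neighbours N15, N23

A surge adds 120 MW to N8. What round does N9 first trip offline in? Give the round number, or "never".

never

Round 1 — N8 at 130 > 80. N8 trips offline.
  N8 sheds 130 MW to N15, N23, N6: 43 each (1 lost).
    N15: 70+43 = 113 > 100
    N23: 10+43 = 53 ≤ 60
    N6: 60+43 = 103 ≤ 110
Round 2 — N15 trips offline.
  N15 sheds 113 MW to N14, N28, N9: 37 each (2 lost).
    N14: 40+37 = 77 ≤ 90
    N28: 20+37 = 57 ≤ 90
    N9: 10+37 = 47 ≤ 90
No further trips.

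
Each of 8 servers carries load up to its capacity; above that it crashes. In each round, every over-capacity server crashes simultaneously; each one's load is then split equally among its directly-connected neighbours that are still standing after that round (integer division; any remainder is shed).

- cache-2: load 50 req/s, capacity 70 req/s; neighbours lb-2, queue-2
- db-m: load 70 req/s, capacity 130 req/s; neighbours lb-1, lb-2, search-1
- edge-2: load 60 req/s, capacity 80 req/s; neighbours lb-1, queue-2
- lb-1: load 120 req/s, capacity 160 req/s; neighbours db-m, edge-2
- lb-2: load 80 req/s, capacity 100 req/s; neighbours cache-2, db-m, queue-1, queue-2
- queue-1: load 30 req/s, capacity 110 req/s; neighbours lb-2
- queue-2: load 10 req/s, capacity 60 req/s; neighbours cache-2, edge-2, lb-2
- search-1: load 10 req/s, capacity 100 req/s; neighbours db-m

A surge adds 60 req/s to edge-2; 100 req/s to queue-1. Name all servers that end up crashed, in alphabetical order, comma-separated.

Round 1 — edge-2 at 120 > 80; queue-1 at 130 > 110. edge-2, queue-1 crash.
  edge-2 sheds 120 req/s to lb-1, queue-2: 60 each.
    lb-1: 120+60 = 180 > 160
    queue-2: 10+60 = 70 > 60
  queue-1 sheds 130 req/s to lb-2: 130 each.
    lb-2: 80+130 = 210 > 100
Round 2 — lb-1, lb-2, queue-2 crash.
  lb-1 sheds 180 req/s to db-m: 180 each.
    db-m: 70+180 = 250 > 130
  lb-2 sheds 210 req/s to cache-2, db-m: 105 each.
    cache-2: 50+105 = 155 > 70
    db-m: 250+105 = 355 > 130
  queue-2 sheds 70 req/s to cache-2: 70 each.
    cache-2: 155+70 = 225 > 70
Round 3 — cache-2, db-m crash.
  cache-2 sheds 225 req/s: no online neighbours, lost.
  db-m sheds 355 req/s to search-1: 355 each.
    search-1: 10+355 = 365 > 100
Round 4 — search-1 crashes.
  search-1 sheds 365 req/s: no online neighbours, lost.
No further crashes.

cache-2, db-m, edge-2, lb-1, lb-2, queue-1, queue-2, search-1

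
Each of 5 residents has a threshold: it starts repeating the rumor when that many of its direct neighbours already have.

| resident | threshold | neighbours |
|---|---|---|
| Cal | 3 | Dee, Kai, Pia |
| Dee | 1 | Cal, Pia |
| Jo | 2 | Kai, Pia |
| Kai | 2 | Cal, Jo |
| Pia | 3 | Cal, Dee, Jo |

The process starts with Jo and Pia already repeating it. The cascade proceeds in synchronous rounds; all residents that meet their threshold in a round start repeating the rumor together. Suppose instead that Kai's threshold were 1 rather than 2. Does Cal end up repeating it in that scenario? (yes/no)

yes

With Kai's threshold at 1:
Round 1 — Jo, Pia start repeating the rumor (initial).
Round 2 — checking thresholds:
  Cal: 1 of 3 neighbours < 3, below threshold.
  Dee: 1 of 2 neighbours ≥ 1, starts repeating the rumor.
  Kai: 1 of 2 neighbours ≥ 1, starts repeating the rumor.
Round 3 — checking thresholds:
  Cal: 3 of 3 neighbours ≥ 3, starts repeating the rumor.
Round 4 — no new spreads; cascade stops.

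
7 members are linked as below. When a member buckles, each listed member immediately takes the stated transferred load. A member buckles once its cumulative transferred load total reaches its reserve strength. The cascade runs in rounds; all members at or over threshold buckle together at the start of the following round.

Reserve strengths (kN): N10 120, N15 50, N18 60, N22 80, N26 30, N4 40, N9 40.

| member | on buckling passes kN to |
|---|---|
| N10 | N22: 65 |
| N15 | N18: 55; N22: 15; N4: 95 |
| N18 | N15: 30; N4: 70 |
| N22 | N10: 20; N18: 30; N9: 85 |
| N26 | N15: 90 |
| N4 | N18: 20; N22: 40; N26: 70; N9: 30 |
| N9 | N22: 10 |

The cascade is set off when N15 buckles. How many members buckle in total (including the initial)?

Round 1 — N15 buckles (initial).
  N18: +55 → 55 < 60
  N22: +15 → 15 < 80
  N4: +95 → 95 ≥ 40
Round 2 — N4 buckles.
  N18: +20 → 75 ≥ 60
  N22: +40 → 55 < 80
  N26: +70 → 70 ≥ 30
  N9: +30 → 30 < 40
Round 3 — N18, N26 buckle.
No further bucklings.

4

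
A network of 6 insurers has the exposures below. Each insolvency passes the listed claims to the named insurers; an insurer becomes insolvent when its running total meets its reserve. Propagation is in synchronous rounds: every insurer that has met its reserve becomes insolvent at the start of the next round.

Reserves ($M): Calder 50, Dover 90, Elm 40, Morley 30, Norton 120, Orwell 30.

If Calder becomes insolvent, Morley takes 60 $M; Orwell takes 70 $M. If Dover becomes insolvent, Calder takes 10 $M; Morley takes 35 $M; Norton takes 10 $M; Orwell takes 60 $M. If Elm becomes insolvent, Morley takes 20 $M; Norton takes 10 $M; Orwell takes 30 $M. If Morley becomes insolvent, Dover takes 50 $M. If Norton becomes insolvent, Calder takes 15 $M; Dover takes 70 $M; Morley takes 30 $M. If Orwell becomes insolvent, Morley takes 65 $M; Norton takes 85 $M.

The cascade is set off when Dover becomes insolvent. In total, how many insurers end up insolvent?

Round 1 — Dover becomes insolvent (initial).
  Calder: +10 → 10 < 50
  Morley: +35 → 35 ≥ 30
  Norton: +10 → 10 < 120
  Orwell: +60 → 60 ≥ 30
Round 2 — Morley, Orwell become insolvent.
  Norton: +85 → 95 < 120
No further insolvencies.

3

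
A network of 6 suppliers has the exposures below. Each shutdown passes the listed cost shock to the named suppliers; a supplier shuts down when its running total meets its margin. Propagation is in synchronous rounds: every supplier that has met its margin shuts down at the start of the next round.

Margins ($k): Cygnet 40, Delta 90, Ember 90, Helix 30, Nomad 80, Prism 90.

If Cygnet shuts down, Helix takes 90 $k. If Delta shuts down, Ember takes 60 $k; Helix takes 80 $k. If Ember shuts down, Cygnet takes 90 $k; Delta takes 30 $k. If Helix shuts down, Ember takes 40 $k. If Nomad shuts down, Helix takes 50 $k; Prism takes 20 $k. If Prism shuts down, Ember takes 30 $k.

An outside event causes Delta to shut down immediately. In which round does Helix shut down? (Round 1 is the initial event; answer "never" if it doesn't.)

Round 1 — Delta shuts down (initial).
  Ember: +60 → 60 < 90
  Helix: +80 → 80 ≥ 30
Round 2 — Helix shuts down.
  Ember: +40 → 100 ≥ 90
Round 3 — Ember shuts down.
  Cygnet: +90 → 90 ≥ 40
Round 4 — Cygnet shuts down.
No further shutdowns.

2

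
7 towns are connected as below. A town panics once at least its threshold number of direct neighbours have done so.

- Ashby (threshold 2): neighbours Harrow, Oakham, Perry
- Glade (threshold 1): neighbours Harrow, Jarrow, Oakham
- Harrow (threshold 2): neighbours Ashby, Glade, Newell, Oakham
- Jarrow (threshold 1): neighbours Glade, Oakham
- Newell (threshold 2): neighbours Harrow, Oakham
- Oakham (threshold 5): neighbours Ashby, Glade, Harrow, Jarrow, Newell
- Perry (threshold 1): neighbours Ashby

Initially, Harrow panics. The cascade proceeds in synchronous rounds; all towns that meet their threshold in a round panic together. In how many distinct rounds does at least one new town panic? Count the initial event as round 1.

3

Round 1 — Harrow panics (initial).
Round 2 — checking thresholds:
  Ashby: 1 of 3 neighbours < 2, not yet.
  Glade: 1 of 3 neighbours ≥ 1, panics.
  Newell: 1 of 2 neighbours < 2, not yet.
  Oakham: 1 of 5 neighbours < 5, not yet.
Round 3 — checking thresholds:
  Ashby: 1 of 3 neighbours < 2, not yet.
  Jarrow: 1 of 2 neighbours ≥ 1, panics.
  Newell: 1 of 2 neighbours < 2, not yet.
  Oakham: 2 of 5 neighbours < 5, not yet.
Round 4 — no new panics; cascade stops.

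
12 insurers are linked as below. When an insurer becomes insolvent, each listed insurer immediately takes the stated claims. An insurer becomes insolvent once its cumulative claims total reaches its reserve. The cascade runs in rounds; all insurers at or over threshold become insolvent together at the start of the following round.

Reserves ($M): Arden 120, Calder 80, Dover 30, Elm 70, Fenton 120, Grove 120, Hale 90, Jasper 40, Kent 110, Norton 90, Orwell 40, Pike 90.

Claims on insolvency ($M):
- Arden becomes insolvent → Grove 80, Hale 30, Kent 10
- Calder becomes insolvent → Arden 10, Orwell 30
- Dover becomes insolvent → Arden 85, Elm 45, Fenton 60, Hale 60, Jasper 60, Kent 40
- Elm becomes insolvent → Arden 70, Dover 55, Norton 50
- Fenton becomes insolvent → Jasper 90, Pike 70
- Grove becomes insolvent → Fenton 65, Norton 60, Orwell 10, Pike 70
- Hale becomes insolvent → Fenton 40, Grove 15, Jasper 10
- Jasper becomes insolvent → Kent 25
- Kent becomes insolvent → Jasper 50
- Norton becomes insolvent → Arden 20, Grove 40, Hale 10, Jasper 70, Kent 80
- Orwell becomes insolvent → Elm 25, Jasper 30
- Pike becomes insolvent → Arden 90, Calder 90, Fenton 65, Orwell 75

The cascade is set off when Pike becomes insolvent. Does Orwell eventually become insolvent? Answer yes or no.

Round 1 — Pike becomes insolvent (initial).
  Arden: +90 → 90 < 120
  Calder: +90 → 90 ≥ 80
  Fenton: +65 → 65 < 120
  Orwell: +75 → 75 ≥ 40
Round 2 — Calder, Orwell become insolvent.
  Arden: +10 → 100 < 120
  Elm: +25 → 25 < 70
  Jasper: +30 → 30 < 40
No further insolvencies.

yes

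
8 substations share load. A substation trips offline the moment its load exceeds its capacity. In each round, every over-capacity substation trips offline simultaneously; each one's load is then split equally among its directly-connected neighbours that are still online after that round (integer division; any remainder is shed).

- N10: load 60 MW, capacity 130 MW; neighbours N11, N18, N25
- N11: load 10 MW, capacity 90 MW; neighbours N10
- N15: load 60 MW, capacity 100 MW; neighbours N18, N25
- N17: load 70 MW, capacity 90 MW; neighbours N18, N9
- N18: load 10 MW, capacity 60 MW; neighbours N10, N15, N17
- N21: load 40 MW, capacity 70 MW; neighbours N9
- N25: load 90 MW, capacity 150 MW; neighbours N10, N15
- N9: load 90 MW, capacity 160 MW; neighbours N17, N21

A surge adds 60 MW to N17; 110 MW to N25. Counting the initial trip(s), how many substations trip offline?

6

Round 1 — N17 at 130 > 90; N25 at 200 > 150. N17, N25 trip offline.
  N17 sheds 130 MW to N18, N9: 65 each.
    N18: 10+65 = 75 > 60
    N9: 90+65 = 155 ≤ 160
  N25 sheds 200 MW to N10, N15: 100 each.
    N10: 60+100 = 160 > 130
    N15: 60+100 = 160 > 100
Round 2 — N10, N15, N18 trip offline.
  N10 sheds 160 MW to N11: 160 each.
    N11: 10+160 = 170 > 90
  N15 sheds 160 MW: no online neighbours, lost.
  N18 sheds 75 MW: no online neighbours, lost.
Round 3 — N11 trips offline.
  N11 sheds 170 MW: no online neighbours, lost.
No further trips.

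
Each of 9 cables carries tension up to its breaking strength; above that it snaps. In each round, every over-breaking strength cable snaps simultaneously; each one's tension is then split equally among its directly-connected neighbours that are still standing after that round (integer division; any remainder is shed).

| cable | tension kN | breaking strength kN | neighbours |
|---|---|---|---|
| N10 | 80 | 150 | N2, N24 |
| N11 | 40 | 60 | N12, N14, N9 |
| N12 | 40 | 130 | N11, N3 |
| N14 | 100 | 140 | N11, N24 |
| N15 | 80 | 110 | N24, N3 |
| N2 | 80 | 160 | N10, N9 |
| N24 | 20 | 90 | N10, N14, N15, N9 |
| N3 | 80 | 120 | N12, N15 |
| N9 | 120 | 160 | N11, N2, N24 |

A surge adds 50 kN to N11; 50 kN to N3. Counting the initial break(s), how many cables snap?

9

Round 1 — N11 at 90 > 60; N3 at 130 > 120. N11, N3 snap.
  N11 sheds 90 kN to N12, N14, N9: 30 each.
    N12: 40+30 = 70 ≤ 130
    N14: 100+30 = 130 ≤ 140
    N9: 120+30 = 150 ≤ 160
  N3 sheds 130 kN to N12, N15: 65 each.
    N12: 70+65 = 135 > 130
    N15: 80+65 = 145 > 110
Round 2 — N12, N15 snap.
  N12 sheds 135 kN: no online neighbours, lost.
  N15 sheds 145 kN to N24: 145 each.
    N24: 20+145 = 165 > 90
Round 3 — N24 snaps.
  N24 sheds 165 kN to N10, N14, N9: 55 each.
    N10: 80+55 = 135 ≤ 150
    N14: 130+55 = 185 > 140
    N9: 150+55 = 205 > 160
Round 4 — N14, N9 snap.
  N14 sheds 185 kN: no online neighbours, lost.
  N9 sheds 205 kN to N2: 205 each.
    N2: 80+205 = 285 > 160
Round 5 — N2 snaps.
  N2 sheds 285 kN to N10: 285 each.
    N10: 135+285 = 420 > 150
Round 6 — N10 snaps.
  N10 sheds 420 kN: no online neighbours, lost.
No further breaks.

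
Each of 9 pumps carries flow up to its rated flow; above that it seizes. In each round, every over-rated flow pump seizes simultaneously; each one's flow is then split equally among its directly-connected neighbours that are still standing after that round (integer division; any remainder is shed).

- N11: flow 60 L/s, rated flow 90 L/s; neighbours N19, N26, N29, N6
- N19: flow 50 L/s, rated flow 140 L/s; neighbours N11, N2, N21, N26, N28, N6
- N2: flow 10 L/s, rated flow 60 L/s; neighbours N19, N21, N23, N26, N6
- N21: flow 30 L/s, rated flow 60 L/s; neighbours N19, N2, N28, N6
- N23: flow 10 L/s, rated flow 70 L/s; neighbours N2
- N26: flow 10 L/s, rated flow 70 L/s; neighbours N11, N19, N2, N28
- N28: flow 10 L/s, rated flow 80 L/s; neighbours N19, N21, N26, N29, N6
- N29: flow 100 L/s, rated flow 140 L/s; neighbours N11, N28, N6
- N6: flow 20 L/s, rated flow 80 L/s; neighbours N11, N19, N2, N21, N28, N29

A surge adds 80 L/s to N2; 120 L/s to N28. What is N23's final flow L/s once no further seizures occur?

Round 1 — N2 at 90 > 60; N28 at 130 > 80. N2, N28 seize.
  N2 sheds 90 L/s to N19, N21, N23, N26, N6: 18 each.
    N19: 50+18 = 68 ≤ 140
    N21: 30+18 = 48 ≤ 60
    N23: 10+18 = 28 ≤ 70
    N26: 10+18 = 28 ≤ 70
    N6: 20+18 = 38 ≤ 80
  N28 sheds 130 L/s to N19, N21, N26, N29, N6: 26 each.
    N19: 68+26 = 94 ≤ 140
    N21: 48+26 = 74 > 60
    N26: 28+26 = 54 ≤ 70
    N29: 100+26 = 126 ≤ 140
    N6: 38+26 = 64 ≤ 80
Round 2 — N21 seizes.
  N21 sheds 74 L/s to N19, N6: 37 each.
    N19: 94+37 = 131 ≤ 140
    N6: 64+37 = 101 > 80
Round 3 — N6 seizes.
  N6 sheds 101 L/s to N11, N19, N29: 33 each (2 lost).
    N11: 60+33 = 93 > 90
    N19: 131+33 = 164 > 140
    N29: 126+33 = 159 > 140
Round 4 — N11, N19, N29 seize.
  N11 sheds 93 L/s to N26: 93 each.
    N26: 54+93 = 147 > 70
  N19 sheds 164 L/s to N26: 164 each.
    N26: 147+164 = 311 > 70
  N29 sheds 159 L/s: no online neighbours, lost.
Round 5 — N26 seizes.
  N26 sheds 311 L/s: no online neighbours, lost.
No further seizures.

28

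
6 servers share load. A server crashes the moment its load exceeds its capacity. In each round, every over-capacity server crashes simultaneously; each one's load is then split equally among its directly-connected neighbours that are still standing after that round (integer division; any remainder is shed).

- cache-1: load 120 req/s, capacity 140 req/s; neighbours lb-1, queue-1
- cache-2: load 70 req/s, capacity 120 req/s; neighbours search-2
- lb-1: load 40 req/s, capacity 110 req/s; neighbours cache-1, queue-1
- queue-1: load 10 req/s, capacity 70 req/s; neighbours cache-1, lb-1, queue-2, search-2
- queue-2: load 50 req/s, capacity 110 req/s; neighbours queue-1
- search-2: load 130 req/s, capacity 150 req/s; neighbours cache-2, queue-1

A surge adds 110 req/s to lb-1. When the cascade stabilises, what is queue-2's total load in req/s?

92

Round 1 — lb-1 at 150 > 110. lb-1 crashes.
  lb-1 sheds 150 req/s to cache-1, queue-1: 75 each.
    cache-1: 120+75 = 195 > 140
    queue-1: 10+75 = 85 > 70
Round 2 — cache-1, queue-1 crash.
  cache-1 sheds 195 req/s: no online neighbours, lost.
  queue-1 sheds 85 req/s to queue-2, search-2: 42 each (1 lost).
    queue-2: 50+42 = 92 ≤ 110
    search-2: 130+42 = 172 > 150
Round 3 — search-2 crashes.
  search-2 sheds 172 req/s to cache-2: 172 each.
    cache-2: 70+172 = 242 > 120
Round 4 — cache-2 crashes.
  cache-2 sheds 242 req/s: no online neighbours, lost.
No further crashes.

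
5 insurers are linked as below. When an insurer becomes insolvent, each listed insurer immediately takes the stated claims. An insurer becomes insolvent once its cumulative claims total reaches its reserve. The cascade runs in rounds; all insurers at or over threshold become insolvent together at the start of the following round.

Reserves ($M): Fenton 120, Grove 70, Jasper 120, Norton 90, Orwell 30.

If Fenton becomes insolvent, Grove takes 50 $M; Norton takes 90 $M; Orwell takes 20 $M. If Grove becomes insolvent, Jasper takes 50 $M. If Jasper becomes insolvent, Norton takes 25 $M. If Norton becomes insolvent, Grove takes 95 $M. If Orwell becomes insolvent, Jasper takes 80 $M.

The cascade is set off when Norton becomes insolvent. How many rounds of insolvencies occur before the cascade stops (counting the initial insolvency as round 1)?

Round 1 — Norton becomes insolvent (initial).
  Grove: +95 → 95 ≥ 70
Round 2 — Grove becomes insolvent.
  Jasper: +50 → 50 < 120
No further insolvencies.

2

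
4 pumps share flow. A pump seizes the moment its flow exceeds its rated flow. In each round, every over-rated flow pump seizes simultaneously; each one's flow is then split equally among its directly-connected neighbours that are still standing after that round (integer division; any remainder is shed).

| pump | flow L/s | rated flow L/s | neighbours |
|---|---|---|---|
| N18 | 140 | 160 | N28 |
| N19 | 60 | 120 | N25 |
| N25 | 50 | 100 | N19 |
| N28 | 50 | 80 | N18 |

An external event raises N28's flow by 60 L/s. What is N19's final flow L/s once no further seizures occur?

Round 1 — N28 at 110 > 80. N28 seizes.
  N28 sheds 110 L/s to N18: 110 each.
    N18: 140+110 = 250 > 160
Round 2 — N18 seizes.
  N18 sheds 250 L/s: no online neighbours, lost.
No further seizures.

60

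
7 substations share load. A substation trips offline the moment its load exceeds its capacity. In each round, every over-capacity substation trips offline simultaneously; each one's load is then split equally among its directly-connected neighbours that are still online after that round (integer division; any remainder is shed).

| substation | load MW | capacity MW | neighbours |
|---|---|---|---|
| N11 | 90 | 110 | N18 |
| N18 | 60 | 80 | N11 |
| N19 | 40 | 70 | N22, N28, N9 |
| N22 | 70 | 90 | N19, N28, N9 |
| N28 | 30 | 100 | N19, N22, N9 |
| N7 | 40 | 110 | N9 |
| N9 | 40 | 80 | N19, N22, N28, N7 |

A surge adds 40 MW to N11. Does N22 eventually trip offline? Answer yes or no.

Round 1 — N11 at 130 > 110. N11 trips offline.
  N11 sheds 130 MW to N18: 130 each.
    N18: 60+130 = 190 > 80
Round 2 — N18 trips offline.
  N18 sheds 190 MW: no online neighbours, lost.
No further trips.

no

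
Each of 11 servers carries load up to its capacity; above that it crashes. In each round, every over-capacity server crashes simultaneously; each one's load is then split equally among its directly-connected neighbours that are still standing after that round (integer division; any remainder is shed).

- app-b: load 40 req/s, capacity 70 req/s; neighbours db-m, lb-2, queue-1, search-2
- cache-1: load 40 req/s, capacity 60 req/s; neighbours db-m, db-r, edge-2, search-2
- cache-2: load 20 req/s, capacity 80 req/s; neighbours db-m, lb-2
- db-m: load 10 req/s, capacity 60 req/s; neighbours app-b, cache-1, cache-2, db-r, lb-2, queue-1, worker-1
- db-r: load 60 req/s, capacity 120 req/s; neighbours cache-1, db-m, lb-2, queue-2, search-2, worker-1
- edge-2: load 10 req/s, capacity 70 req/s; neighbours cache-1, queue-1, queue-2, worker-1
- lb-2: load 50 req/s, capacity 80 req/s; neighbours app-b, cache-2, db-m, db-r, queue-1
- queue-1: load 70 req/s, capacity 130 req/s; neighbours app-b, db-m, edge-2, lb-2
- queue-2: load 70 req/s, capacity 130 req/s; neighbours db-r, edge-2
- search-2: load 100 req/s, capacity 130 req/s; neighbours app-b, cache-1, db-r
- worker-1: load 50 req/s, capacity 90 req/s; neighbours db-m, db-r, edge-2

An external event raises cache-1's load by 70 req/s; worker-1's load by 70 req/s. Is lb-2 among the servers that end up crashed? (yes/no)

Round 1 — cache-1 at 110 > 60; worker-1 at 120 > 90. cache-1, worker-1 crash.
  cache-1 sheds 110 req/s to db-m, db-r, edge-2, search-2: 27 each (2 lost).
    db-m: 10+27 = 37 ≤ 60
    db-r: 60+27 = 87 ≤ 120
    edge-2: 10+27 = 37 ≤ 70
    search-2: 100+27 = 127 ≤ 130
  worker-1 sheds 120 req/s to db-m, db-r, edge-2: 40 each.
    db-m: 37+40 = 77 > 60
    db-r: 87+40 = 127 > 120
    edge-2: 37+40 = 77 > 70
Round 2 — db-m, db-r, edge-2 crash.
  db-m sheds 77 req/s to app-b, cache-2, lb-2, queue-1: 19 each (1 lost).
    app-b: 40+19 = 59 ≤ 70
    cache-2: 20+19 = 39 ≤ 80
    lb-2: 50+19 = 69 ≤ 80
    queue-1: 70+19 = 89 ≤ 130
  db-r sheds 127 req/s to lb-2, queue-2, search-2: 42 each (1 lost).
    lb-2: 69+42 = 111 > 80
    queue-2: 70+42 = 112 ≤ 130
    search-2: 127+42 = 169 > 130
  edge-2 sheds 77 req/s to queue-1, queue-2: 38 each (1 lost).
    queue-1: 89+38 = 127 ≤ 130
    queue-2: 112+38 = 150 > 130
Round 3 — lb-2, queue-2, search-2 crash.
  lb-2 sheds 111 req/s to app-b, cache-2, queue-1: 37 each.
    app-b: 59+37 = 96 > 70
    cache-2: 39+37 = 76 ≤ 80
    queue-1: 127+37 = 164 > 130
  queue-2 sheds 150 req/s: no online neighbours, lost.
  search-2 sheds 169 req/s to app-b: 169 each.
    app-b: 96+169 = 265 > 70
Round 4 — app-b, queue-1 crash.
  app-b sheds 265 req/s: no online neighbours, lost.
  queue-1 sheds 164 req/s: no online neighbours, lost.
No further crashes.

yes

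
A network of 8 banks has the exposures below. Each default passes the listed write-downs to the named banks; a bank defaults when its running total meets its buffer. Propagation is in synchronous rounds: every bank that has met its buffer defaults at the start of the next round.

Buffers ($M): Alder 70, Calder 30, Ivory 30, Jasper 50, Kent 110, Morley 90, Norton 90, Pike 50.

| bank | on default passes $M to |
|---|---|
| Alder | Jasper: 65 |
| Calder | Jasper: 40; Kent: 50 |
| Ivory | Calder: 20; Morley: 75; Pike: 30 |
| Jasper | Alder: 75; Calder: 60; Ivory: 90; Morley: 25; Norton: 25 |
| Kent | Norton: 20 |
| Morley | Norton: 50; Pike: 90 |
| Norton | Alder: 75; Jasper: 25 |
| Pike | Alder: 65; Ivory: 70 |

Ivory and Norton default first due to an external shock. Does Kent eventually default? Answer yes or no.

Round 1 — Ivory, Norton default (initial).
  Alder: +75 → 75 ≥ 70
  Calder: +20 → 20 < 30
  Jasper: +25 → 25 < 50
  Morley: +75 → 75 < 90
  Pike: +30 → 30 < 50
Round 2 — Alder defaults.
  Jasper: +65 → 90 ≥ 50
Round 3 — Jasper defaults.
  Calder: +60 → 80 ≥ 30
  Morley: +25 → 100 ≥ 90
Round 4 — Calder, Morley default.
  Kent: +50 → 50 < 110
  Pike: +90 → 120 ≥ 50
Round 5 — Pike defaults.
No further defaults.

no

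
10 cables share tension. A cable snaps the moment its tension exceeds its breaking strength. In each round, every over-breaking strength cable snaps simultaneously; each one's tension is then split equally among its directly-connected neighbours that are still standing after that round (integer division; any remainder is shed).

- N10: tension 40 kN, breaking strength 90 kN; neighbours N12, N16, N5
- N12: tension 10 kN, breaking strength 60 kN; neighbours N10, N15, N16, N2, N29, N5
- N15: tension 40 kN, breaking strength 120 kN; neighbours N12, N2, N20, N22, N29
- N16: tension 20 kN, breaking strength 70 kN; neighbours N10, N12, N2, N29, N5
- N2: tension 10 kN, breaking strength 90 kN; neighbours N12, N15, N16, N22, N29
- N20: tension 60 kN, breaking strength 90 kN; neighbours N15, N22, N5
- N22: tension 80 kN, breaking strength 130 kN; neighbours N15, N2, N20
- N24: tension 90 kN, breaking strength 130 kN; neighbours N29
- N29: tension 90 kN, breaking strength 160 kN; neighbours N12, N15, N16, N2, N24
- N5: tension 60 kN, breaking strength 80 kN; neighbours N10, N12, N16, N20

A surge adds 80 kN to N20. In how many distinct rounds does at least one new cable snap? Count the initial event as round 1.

2

Round 1 — N20 at 140 > 90. N20 snaps.
  N20 sheds 140 kN to N15, N22, N5: 46 each (2 lost).
    N15: 40+46 = 86 ≤ 120
    N22: 80+46 = 126 ≤ 130
    N5: 60+46 = 106 > 80
Round 2 — N5 snaps.
  N5 sheds 106 kN to N10, N12, N16: 35 each (1 lost).
    N10: 40+35 = 75 ≤ 90
    N12: 10+35 = 45 ≤ 60
    N16: 20+35 = 55 ≤ 70
No further breaks.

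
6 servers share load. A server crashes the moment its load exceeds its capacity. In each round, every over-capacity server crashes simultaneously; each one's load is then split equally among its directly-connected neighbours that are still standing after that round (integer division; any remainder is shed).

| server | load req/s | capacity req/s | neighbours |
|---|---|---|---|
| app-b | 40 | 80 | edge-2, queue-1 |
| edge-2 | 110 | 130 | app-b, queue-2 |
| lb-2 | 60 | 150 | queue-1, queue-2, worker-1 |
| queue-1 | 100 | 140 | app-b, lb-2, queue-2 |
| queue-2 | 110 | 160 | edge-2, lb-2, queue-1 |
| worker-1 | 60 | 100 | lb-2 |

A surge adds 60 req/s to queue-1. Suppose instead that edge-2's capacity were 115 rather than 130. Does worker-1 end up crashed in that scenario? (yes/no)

yes

With edge-2's capacity at 115:
Round 1 — queue-1 at 160 > 140. queue-1 crashes.
  queue-1 sheds 160 req/s to app-b, lb-2, queue-2: 53 each (1 lost).
    app-b: 40+53 = 93 > 80
    lb-2: 60+53 = 113 ≤ 150
    queue-2: 110+53 = 163 > 160
Round 2 — app-b, queue-2 crash.
  app-b sheds 93 req/s to edge-2: 93 each.
    edge-2: 110+93 = 203 > 115
  queue-2 sheds 163 req/s to edge-2, lb-2: 81 each (1 lost).
    edge-2: 203+81 = 284 > 115
    lb-2: 113+81 = 194 > 150
Round 3 — edge-2, lb-2 crash.
  edge-2 sheds 284 req/s: no online neighbours, lost.
  lb-2 sheds 194 req/s to worker-1: 194 each.
    worker-1: 60+194 = 254 > 100
Round 4 — worker-1 crashes.
  worker-1 sheds 254 req/s: no online neighbours, lost.
No further crashes.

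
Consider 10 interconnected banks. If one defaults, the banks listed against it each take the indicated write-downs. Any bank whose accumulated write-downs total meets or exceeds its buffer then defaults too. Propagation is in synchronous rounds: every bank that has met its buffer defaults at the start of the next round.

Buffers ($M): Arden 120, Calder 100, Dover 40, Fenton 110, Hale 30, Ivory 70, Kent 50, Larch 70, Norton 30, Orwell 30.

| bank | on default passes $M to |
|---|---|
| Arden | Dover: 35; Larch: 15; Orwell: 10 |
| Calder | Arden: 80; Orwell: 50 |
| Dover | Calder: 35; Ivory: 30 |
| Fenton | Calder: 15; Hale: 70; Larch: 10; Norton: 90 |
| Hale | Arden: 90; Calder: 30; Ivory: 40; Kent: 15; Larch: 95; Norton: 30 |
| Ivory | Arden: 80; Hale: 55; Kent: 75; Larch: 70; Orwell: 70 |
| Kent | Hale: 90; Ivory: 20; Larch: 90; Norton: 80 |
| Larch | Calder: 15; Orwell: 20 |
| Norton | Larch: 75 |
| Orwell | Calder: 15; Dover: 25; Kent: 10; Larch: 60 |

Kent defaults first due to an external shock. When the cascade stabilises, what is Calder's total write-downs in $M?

Round 1 — Kent defaults (initial).
  Hale: +90 → 90 ≥ 30
  Ivory: +20 → 20 < 70
  Larch: +90 → 90 ≥ 70
  Norton: +80 → 80 ≥ 30
Round 2 — Hale, Larch, Norton default.
  Arden: +90 → 90 < 120
  Calder: +30+15 → 45 < 100
  Ivory: +40 → 60 < 70
  Orwell: +20 → 20 < 30
No further defaults.

45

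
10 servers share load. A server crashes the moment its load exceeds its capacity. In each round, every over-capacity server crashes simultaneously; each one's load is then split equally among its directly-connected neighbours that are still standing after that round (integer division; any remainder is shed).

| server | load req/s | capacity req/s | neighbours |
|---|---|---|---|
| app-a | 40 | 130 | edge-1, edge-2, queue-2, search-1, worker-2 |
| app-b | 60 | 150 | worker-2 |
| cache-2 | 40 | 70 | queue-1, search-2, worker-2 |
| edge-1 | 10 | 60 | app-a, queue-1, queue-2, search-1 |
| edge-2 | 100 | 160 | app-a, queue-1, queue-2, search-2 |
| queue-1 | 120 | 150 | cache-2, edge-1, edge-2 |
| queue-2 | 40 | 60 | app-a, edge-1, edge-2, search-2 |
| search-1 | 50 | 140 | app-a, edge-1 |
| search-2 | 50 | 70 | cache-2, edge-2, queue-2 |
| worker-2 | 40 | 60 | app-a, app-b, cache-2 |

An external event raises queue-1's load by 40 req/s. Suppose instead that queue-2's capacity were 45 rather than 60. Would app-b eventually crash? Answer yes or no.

no

With queue-2's capacity at 45:
Round 1 — queue-1 at 160 > 150. queue-1 crashes.
  queue-1 sheds 160 req/s to cache-2, edge-1, edge-2: 53 each (1 lost).
    cache-2: 40+53 = 93 > 70
    edge-1: 10+53 = 63 > 60
    edge-2: 100+53 = 153 ≤ 160
Round 2 — cache-2, edge-1 crash.
  cache-2 sheds 93 req/s to search-2, worker-2: 46 each (1 lost).
    search-2: 50+46 = 96 > 70
    worker-2: 40+46 = 86 > 60
  edge-1 sheds 63 req/s to app-a, queue-2, search-1: 21 each.
    app-a: 40+21 = 61 ≤ 130
    queue-2: 40+21 = 61 > 45
    search-1: 50+21 = 71 ≤ 140
Round 3 — queue-2, search-2, worker-2 crash.
  queue-2 sheds 61 req/s to app-a, edge-2: 30 each (1 lost).
    app-a: 61+30 = 91 ≤ 130
    edge-2: 153+30 = 183 > 160
  search-2 sheds 96 req/s to edge-2: 96 each.
    edge-2: 183+96 = 279 > 160
  worker-2 sheds 86 req/s to app-a, app-b: 43 each.
    app-a: 91+43 = 134 > 130
    app-b: 60+43 = 103 ≤ 150
Round 4 — app-a, edge-2 crash.
  app-a sheds 134 req/s to search-1: 134 each.
    search-1: 71+134 = 205 > 140
  edge-2 sheds 279 req/s: no online neighbours, lost.
Round 5 — search-1 crashes.
  search-1 sheds 205 req/s: no online neighbours, lost.
No further crashes.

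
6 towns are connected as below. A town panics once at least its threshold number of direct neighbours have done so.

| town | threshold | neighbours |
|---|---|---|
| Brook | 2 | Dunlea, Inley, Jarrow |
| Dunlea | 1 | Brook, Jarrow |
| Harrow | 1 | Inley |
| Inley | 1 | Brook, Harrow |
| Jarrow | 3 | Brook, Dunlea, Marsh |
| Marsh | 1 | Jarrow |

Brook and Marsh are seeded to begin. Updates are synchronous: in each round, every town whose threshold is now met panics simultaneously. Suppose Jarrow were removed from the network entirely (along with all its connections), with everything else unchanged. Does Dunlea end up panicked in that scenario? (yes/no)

yes

With Jarrow removed:
Round 1 — Brook, Marsh panic (initial).
Round 2 — checking thresholds:
  Dunlea: 1 of 1 neighbours ≥ 1, panics.
  Inley: 1 of 2 neighbours ≥ 1, panics.
Round 3 — checking thresholds:
  Harrow: 1 of 1 neighbours ≥ 1, panics.
Round 4 — no new panics; cascade stops.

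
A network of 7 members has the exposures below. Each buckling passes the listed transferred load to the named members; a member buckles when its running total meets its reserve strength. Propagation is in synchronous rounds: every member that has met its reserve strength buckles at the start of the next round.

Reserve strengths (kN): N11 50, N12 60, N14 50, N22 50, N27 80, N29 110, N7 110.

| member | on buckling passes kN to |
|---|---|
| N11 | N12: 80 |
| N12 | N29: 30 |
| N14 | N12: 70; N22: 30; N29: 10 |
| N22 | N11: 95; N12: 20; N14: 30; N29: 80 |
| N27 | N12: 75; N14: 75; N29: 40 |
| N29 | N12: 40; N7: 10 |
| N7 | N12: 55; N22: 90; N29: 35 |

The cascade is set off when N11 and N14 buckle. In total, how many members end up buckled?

3

Round 1 — N11, N14 buckle (initial).
  N12: +80+70 → 150 ≥ 60
  N22: +30 → 30 < 50
  N29: +10 → 10 < 110
Round 2 — N12 buckles.
  N29: +30 → 40 < 110
No further bucklings.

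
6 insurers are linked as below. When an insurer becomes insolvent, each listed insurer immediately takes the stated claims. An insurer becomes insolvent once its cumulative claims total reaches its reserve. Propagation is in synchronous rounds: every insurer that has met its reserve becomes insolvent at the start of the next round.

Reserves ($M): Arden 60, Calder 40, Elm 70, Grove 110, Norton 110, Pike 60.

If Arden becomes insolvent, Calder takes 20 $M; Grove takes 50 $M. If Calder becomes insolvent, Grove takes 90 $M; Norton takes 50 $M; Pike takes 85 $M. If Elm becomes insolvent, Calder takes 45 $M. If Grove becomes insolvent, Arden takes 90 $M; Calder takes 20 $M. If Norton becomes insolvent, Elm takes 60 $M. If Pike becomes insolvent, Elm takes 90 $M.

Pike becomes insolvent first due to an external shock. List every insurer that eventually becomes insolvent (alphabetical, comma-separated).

Round 1 — Pike becomes insolvent (initial).
  Elm: +90 → 90 ≥ 70
Round 2 — Elm becomes insolvent.
  Calder: +45 → 45 ≥ 40
Round 3 — Calder becomes insolvent.
  Grove: +90 → 90 < 110
  Norton: +50 → 50 < 110
No further insolvencies.

Calder, Elm, Pike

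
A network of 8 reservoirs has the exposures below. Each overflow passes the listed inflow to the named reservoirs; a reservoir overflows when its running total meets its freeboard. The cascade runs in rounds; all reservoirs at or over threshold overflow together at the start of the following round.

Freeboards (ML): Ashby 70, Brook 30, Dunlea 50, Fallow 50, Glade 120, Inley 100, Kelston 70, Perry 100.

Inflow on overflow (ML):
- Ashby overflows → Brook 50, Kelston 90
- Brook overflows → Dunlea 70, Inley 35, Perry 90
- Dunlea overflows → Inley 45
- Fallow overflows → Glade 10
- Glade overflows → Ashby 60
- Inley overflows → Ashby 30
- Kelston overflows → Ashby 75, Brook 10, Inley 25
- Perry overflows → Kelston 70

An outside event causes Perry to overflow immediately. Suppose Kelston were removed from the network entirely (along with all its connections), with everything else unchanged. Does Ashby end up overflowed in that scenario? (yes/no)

no

With Kelston removed:
Round 1 — Perry overflows (initial).
No further overflows.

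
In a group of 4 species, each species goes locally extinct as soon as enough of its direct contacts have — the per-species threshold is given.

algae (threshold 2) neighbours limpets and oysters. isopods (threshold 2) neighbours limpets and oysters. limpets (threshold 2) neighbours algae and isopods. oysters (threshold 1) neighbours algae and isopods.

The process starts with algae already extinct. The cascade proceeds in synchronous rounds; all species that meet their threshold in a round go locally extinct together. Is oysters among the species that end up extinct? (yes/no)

yes

Round 1 — algae goes locally extinct (initial).
Round 2 — checking thresholds:
  limpets: 1 of 2 neighbours < 2, not yet.
  oysters: 1 of 2 neighbours ≥ 1, goes locally extinct.
Round 3 — no new extinctions; cascade stops.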